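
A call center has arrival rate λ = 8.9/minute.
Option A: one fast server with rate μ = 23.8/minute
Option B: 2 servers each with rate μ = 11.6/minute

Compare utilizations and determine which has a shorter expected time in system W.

Option A: single server μ = 23.8 (M/M/1)
  ρ_A = 8.9/23.8 = 0.3739
  W_A = 1/(μ-λ) = 1/(23.8-8.9) = 1/14.90 = 0.06711

Option B: 2 servers μ = 11.6 (M/M/2)
  ρ_B = λ/(cμ) = 8.9/(2×11.6) = 0.3836
  Offered load a = λ/μ = cρ = 8.9/11.6 = 0.7672
  P₀ = [ Σₙ₌₀^1 aⁿ/n! + a^2/(2!(1-ρ)) ]⁻¹
  Σ = a^0/0! + a^1/1! = 1.0000 + 0.7672 = 1.7672
  a^2/(2!(1-ρ)) = 0.5887/(2 × 0.6164) = 0.4775
  P₀ = 1/(1.7672 + 0.4775) = 0.4455
  Lq = P₀·a^2·ρ / (2!(1-ρ)²) = 0.4455 × 0.5887 × 0.3836 / (2 × 0.3799) = 0.1324
  Wq_B = Lq/λ = 0.1324/8.9 = 0.01488
  W_B = Wq_B + 1/μ = 0.01488 + 0.08621 = 0.1011

Since W_A = 0.06711 < W_B = 0.1011, Option A (single fast server) has the shorter time in system.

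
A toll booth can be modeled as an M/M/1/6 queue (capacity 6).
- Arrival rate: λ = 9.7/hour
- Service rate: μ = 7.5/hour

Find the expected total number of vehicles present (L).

ρ = λ/μ = 9.7/7.5 = 1.29333
P₀ = (1-ρ)/(1-ρ^(K+1)) = (1-1.29333)/(1-1.29333^7) = -0.2933/-5.0529 = 0.05805
P_K = P₀×ρ^K = 0.05805 × 1.29333^6 = 0.05805 × 4.6801 = 0.2717
L = ρ[1 - (K+1)ρ^K + Kρ^(K+1)] / [(1-ρ)(1-ρ^(K+1))]
L = 1.29333 × (1 - 7×4.68011 + 6×6.05293) / ((1 - 1.29333) × (1 - 6.05293)) = 3.9762 vehicles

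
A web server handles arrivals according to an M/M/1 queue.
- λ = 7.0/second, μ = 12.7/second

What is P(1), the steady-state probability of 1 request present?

ρ = λ/μ = 7.0/12.7 = 0.5512
P(n) = (1-ρ)ρⁿ
P(1) = (1-0.5512) × 0.5512^1
P(1) = 0.4488 × 0.5512
P(1) = 0.2474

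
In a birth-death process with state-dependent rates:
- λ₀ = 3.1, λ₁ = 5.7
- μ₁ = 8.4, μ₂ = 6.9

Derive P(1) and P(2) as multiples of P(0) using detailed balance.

Balance equations:
State 0: λ₀P₀ = μ₁P₁ → P₁ = (λ₀/μ₁)P₀ = (3.1/8.4)P₀ = 0.3690P₀
State 1: P₂ = (λ₀λ₁)/(μ₁μ₂)P₀ = (3.1×5.7)/(8.4×6.9)P₀ = 0.3049P₀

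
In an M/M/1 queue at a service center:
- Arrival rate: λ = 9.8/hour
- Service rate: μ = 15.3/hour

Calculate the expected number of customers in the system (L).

ρ = λ/μ = 9.8/15.3 = 0.6405
For M/M/1: L = λ/(μ-λ)
L = 9.8/(15.3-9.8) = 9.8/5.50
L = 1.7818 customers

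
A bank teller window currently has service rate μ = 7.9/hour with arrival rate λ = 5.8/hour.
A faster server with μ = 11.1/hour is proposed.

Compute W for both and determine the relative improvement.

System 1: ρ₁ = 5.8/7.9 = 0.7342, W₁ = 1/(7.9-5.8) = 0.47619
System 2: ρ₂ = 5.8/11.1 = 0.5225, W₂ = 1/(11.1-5.8) = 0.18868
Improvement: (W₁-W₂)/W₁ = (0.47619-0.18868)/0.47619 = 60.38%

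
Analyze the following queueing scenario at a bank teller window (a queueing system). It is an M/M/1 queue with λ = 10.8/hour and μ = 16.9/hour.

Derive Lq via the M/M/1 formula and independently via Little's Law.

Method 1 (direct): Lq = λ²/(μ(μ-λ)) = 116.64/(16.9 × 6.10) = 1.1314

Method 2 (Little's Law):
W = 1/(μ-λ) = 1/6.10 = 0.16393
Wq = W - 1/μ = 0.16393 - 0.059172 = 0.10476
Lq = λWq = 10.8 × 0.10476 = 1.1314 ✔ (matches Method 1)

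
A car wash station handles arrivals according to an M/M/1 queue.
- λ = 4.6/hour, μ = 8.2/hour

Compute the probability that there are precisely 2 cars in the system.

ρ = λ/μ = 4.6/8.2 = 0.5610
P(n) = (1-ρ)ρⁿ
P(2) = (1-0.5610) × 0.5610^2
P(2) = 0.4390 × 0.3147
P(2) = 0.1382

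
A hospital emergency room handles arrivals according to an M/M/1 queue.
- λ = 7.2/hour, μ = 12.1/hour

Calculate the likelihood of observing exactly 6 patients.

ρ = λ/μ = 7.2/12.1 = 0.59504
P(n) = (1-ρ)ρⁿ
P(6) = (1-0.59504) × 0.59504^6
P(6) = 0.4050 × 0.04439
P(6) = 0.01798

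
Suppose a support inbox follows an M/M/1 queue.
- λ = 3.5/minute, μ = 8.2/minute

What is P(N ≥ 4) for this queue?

ρ = λ/μ = 3.5/8.2 = 0.42683
P(N ≥ n) = ρⁿ
P(N ≥ 4) = 0.42683^4
P(N ≥ 4) = 0.03319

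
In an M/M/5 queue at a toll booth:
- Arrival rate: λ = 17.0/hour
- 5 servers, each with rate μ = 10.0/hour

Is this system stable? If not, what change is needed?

Stability requires ρ = λ/(cμ) < 1
ρ = 17.0/(5 × 10.0) = 17.0/50.00 = 0.3400
Since 0.3400 < 1, the system is STABLE.
The servers are busy 34.00% of the time.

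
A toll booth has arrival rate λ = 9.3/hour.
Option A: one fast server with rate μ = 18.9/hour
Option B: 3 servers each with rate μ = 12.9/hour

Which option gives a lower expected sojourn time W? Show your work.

Option A: single server μ = 18.9 (M/M/1)
  ρ_A = 9.3/18.9 = 0.4921
  W_A = 1/(μ-λ) = 1/(18.9-9.3) = 1/9.60 = 0.1042

Option B: 3 servers μ = 12.9 (M/M/3)
  ρ_B = λ/(cμ) = 9.3/(3×12.9) = 0.2403
  Offered load a = λ/μ = cρ = 9.3/12.9 = 0.7209
  P₀ = [ Σₙ₌₀^2 aⁿ/n! + a^3/(3!(1-ρ)) ]⁻¹
  Σ = a^0/0! + a^1/1! + a^2/2! = 1.0000 + 0.7209 + 0.2599 = 1.9808
  a^3/(3!(1-ρ)) = 0.3747/(6 × 0.7597) = 0.08220
  P₀ = 1/(1.9808 + 0.08220) = 0.4847
  Lq = P₀·a^3·ρ / (3!(1-ρ)²) = 0.4847 × 0.3747 × 0.2403 / (6 × 0.5771) = 0.01260
  Wq_B = Lq/λ = 0.0126046/9.3 = 0.0013553
  W_B = Wq_B + 1/μ = 0.0013553 + 0.077519 = 0.07887

Since W_B = 0.07887 < W_A = 0.1042, Option B (multiple servers) has the shorter time in system.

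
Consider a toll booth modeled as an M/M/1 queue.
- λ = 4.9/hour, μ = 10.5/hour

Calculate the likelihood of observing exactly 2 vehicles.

ρ = λ/μ = 4.9/10.5 = 0.46667
P(n) = (1-ρ)ρⁿ
P(2) = (1-0.46667) × 0.46667^2
P(2) = 0.53333 × 0.21778
P(2) = 0.1161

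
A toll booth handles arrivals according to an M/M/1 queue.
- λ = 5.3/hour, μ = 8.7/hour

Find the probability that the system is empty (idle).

ρ = λ/μ = 5.3/8.7 = 0.6092
P(0) = 1 - ρ = 1 - 0.6092 = 0.3908
The server is idle 39.08% of the time.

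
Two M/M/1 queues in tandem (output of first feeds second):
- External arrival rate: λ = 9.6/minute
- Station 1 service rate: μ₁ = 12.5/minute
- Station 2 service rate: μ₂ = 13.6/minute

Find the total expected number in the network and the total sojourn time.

By Jackson's theorem, each station behaves as independent M/M/1.
Station 1: ρ₁ = 9.6/12.5 = 0.7680, L₁ = ρ₁/(1-ρ₁) = λ/(μ₁-λ) = 9.6/2.90 = 3.3103
Station 2: ρ₂ = 9.6/13.6 = 0.7059, L₂ = ρ₂/(1-ρ₂) = λ/(μ₂-λ) = 9.6/4.00 = 2.4000
Total: L = L₁ + L₂ = 3.3103 + 2.4000 = 5.7103
W = L/λ = 5.7103/9.6 = 0.5948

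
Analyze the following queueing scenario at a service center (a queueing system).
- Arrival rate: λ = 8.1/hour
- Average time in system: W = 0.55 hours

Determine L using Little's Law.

Little's Law: L = λW
L = 8.1 × 0.55 = 4.4550 customers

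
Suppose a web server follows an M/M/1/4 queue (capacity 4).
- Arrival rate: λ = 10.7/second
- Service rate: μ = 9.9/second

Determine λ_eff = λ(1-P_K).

ρ = λ/μ = 10.7/9.9 = 1.0808
P₀ = (1-ρ)/(1-ρ^(K+1)) = (1-1.0808)/(1-1.0808^5) = -0.08080/-0.4748 = 0.1702
P_K = P₀×ρ^K = 0.1702 × 1.0808^4 = 0.1702 × 1.3645 = 0.2322
λ_eff = λ(1-P_K) = 10.7 × (1 - 0.23222) = 10.7 × 0.76778 = 8.2152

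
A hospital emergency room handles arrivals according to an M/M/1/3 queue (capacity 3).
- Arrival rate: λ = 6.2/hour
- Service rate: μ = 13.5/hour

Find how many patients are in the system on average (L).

ρ = λ/μ = 6.2/13.5 = 0.45926
P₀ = (1-ρ)/(1-ρ^(K+1)) = (1-0.45926)/(1-0.45926^4) = 0.5407/0.9555 = 0.5659
P_K = P₀×ρ^K = 0.5659 × 0.45926^3 = 0.5659 × 0.09687 = 0.05482
L = ρ[1 - (K+1)ρ^K + Kρ^(K+1)] / [(1-ρ)(1-ρ^(K+1))]
L = 0.45926 × (1 - 4×0.09687 + 3×0.04449) / ((1 - 0.45926) × (1 - 0.04449)) = 0.6631 patients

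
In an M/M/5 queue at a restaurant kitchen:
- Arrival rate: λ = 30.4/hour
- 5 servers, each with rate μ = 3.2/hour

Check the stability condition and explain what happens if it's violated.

Stability requires ρ = λ/(cμ) < 1
ρ = 30.4/(5 × 3.2) = 30.4/16.00 = 1.9000
Since 1.9000 ≥ 1, the system is UNSTABLE.
Need c > λ/μ = 30.4/3.2 = 9.50.
Minimum servers needed: c = 10.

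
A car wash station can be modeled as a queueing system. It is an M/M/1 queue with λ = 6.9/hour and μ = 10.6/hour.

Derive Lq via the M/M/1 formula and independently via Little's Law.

Method 1 (direct): Lq = λ²/(μ(μ-λ)) = 47.61/(10.6 × 3.70) = 1.2139

Method 2 (Little's Law):
W = 1/(μ-λ) = 1/3.70 = 0.27027
Wq = W - 1/μ = 0.27027 - 0.094340 = 0.17593
Lq = λWq = 6.9 × 0.17593 = 1.2139 ✔ (matches Method 1)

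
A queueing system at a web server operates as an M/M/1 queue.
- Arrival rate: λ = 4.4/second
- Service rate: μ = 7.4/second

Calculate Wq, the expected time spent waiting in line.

First, compute utilization: ρ = λ/μ = 4.4/7.4 = 0.5946
For M/M/1: Wq = λ/(μ(μ-λ))
Wq = 4.4/(7.4 × (7.4-4.4))
Wq = 4.4/(7.4 × 3.00)
Wq = 0.1982 seconds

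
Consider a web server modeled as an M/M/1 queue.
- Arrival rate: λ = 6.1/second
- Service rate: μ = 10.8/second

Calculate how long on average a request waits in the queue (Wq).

First, compute utilization: ρ = λ/μ = 6.1/10.8 = 0.5648
For M/M/1: Wq = λ/(μ(μ-λ))
Wq = 6.1/(10.8 × (10.8-6.1))
Wq = 6.1/(10.8 × 4.70)
Wq = 0.1202 seconds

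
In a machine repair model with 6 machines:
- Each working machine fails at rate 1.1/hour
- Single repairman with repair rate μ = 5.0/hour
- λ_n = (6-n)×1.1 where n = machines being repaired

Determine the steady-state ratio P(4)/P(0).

P(4)/P(0) = ∏_{i=0}^{4-1} λ_i/μ_{i+1}
= (6-0)×1.1/5.0 × (6-1)×1.1/5.0 × (6-2)×1.1/5.0 × (6-3)×1.1/5.0
= 0.8433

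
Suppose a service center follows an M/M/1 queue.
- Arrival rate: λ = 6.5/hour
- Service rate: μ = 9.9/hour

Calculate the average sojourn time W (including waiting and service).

First, compute utilization: ρ = λ/μ = 6.5/9.9 = 0.6566
For M/M/1: W = 1/(μ-λ)
W = 1/(9.9-6.5) = 1/3.40
W = 0.2941 hours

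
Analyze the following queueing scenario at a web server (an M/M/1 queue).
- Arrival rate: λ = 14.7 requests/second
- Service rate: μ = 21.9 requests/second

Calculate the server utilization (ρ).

Server utilization: ρ = λ/μ
ρ = 14.7/21.9 = 0.6712
The server is busy 67.12% of the time.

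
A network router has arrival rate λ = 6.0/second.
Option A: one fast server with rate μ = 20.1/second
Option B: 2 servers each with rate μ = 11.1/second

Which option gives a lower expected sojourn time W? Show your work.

Option A: single server μ = 20.1 (M/M/1)
  ρ_A = 6.0/20.1 = 0.2985
  W_A = 1/(μ-λ) = 1/(20.1-6.0) = 1/14.10 = 0.07092

Option B: 2 servers μ = 11.1 (M/M/2)
  ρ_B = λ/(cμ) = 6.0/(2×11.1) = 0.2703
  Offered load a = λ/μ = cρ = 6.0/11.1 = 0.5405
  P₀ = [ Σₙ₌₀^1 aⁿ/n! + a^2/(2!(1-ρ)) ]⁻¹
  Σ = a^0/0! + a^1/1! = 1.0000 + 0.5405 = 1.5405
  a^2/(2!(1-ρ)) = 0.2922/(2 × 0.7297) = 0.2002
  P₀ = 1/(1.5405 + 0.2002) = 0.5745
  Lq = P₀·a^2·ρ / (2!(1-ρ)²) = 0.574468 × 0.292184 × 0.270270 / (2 × 0.532505) = 0.04260
  Wq_B = Lq/λ = 0.042596/6.0 = 0.007099
  W_B = Wq_B + 1/μ = 0.007099 + 0.09009 = 0.09719

Since W_A = 0.07092 < W_B = 0.09719, Option A (single fast server) has the shorter time in system.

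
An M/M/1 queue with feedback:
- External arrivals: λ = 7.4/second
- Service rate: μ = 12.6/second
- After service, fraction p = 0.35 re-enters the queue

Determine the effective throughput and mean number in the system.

Effective arrival rate: λ_eff = λ/(1-p) = 7.4/(1-0.35) = 7.4/0.65 = 11.38462
ρ = λ_eff/μ = 11.38462/12.6 = 0.903541
L = ρ/(1-ρ) = 0.903541/(1-0.903541) = 9.3671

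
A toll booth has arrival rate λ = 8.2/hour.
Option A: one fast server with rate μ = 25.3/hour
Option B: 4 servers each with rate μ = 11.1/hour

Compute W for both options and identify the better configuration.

Option A: single server μ = 25.3 (M/M/1)
  ρ_A = 8.2/25.3 = 0.3241
  W_A = 1/(μ-λ) = 1/(25.3-8.2) = 1/17.10 = 0.05848

Option B: 4 servers μ = 11.1 (M/M/4)
  ρ_B = λ/(cμ) = 8.2/(4×11.1) = 0.1847
  Offered load a = λ/μ = cρ = 8.2/11.1 = 0.7387
  P₀ = [ Σₙ₌₀^3 aⁿ/n! + a^4/(4!(1-ρ)) ]⁻¹
  Σ = a^0/0! + a^1/1! + a^2/2! + a^3/3! = 1.0000 + 0.7387 + 0.2729 + 0.06719 = 2.0788
  a^4/(4!(1-ρ)) = 0.2978/(24 × 0.8153) = 0.01522
  P₀ = 1/(2.0788 + 0.01522) = 0.4776
  Lq = P₀·a^4·ρ / (4!(1-ρ)²) = 0.47755 × 0.29783 × 0.18468 / (24 × 0.66474) = 0.001646
  Wq_B = Lq/λ = 0.0016465/8.2 = 0.0002008
  W_B = Wq_B + 1/μ = 0.0002008 + 0.09009 = 0.09029

Since W_A = 0.05848 < W_B = 0.09029, Option A (single fast server) has the shorter time in system.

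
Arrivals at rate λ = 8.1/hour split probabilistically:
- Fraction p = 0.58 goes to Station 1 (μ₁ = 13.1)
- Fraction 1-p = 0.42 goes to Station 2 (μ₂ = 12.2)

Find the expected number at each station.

Effective rates: λ₁ = 8.1×0.58 = 4.698, λ₂ = 8.1×0.42 = 3.402
Station 1: ρ₁ = 4.698/13.1 = 0.35863, L₁ = ρ₁/(1-ρ₁) = 0.35863/(1-0.35863) = 0.5592
Station 2: ρ₂ = 3.402/12.2 = 0.27885, L₂ = ρ₂/(1-ρ₂) = 0.27885/(1-0.27885) = 0.3867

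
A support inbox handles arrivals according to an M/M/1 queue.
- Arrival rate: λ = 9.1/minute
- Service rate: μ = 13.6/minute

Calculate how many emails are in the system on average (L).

ρ = λ/μ = 9.1/13.6 = 0.6691
For M/M/1: L = λ/(μ-λ)
L = 9.1/(13.6-9.1) = 9.1/4.50
L = 2.0222 emails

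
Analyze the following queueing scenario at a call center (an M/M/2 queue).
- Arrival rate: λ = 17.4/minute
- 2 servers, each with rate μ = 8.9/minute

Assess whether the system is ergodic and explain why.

Stability requires ρ = λ/(cμ) < 1
ρ = 17.4/(2 × 8.9) = 17.4/17.80 = 0.9775
Since 0.9775 < 1, the system is STABLE.
The servers are busy 97.75% of the time.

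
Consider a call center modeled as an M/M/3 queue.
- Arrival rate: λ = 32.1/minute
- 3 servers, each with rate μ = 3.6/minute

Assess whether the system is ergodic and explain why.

Stability requires ρ = λ/(cμ) < 1
ρ = 32.1/(3 × 3.6) = 32.1/10.80 = 2.9722
Since 2.9722 ≥ 1, the system is UNSTABLE.
Need c > λ/μ = 32.1/3.6 = 8.92.
Minimum servers needed: c = 9.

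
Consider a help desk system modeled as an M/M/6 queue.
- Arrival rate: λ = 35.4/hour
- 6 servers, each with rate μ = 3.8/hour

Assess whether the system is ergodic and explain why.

Stability requires ρ = λ/(cμ) < 1
ρ = 35.4/(6 × 3.8) = 35.4/22.80 = 1.5526
Since 1.5526 ≥ 1, the system is UNSTABLE.
Need c > λ/μ = 35.4/3.8 = 9.32.
Minimum servers needed: c = 10.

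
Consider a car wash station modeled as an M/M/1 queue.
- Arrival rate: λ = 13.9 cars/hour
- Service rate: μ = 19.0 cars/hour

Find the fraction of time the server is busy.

Server utilization: ρ = λ/μ
ρ = 13.9/19.0 = 0.7316
The server is busy 73.16% of the time.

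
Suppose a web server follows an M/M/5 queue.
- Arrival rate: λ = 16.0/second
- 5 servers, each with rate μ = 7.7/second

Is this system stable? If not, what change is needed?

Stability requires ρ = λ/(cμ) < 1
ρ = 16.0/(5 × 7.7) = 16.0/38.50 = 0.4156
Since 0.4156 < 1, the system is STABLE.
The servers are busy 41.56% of the time.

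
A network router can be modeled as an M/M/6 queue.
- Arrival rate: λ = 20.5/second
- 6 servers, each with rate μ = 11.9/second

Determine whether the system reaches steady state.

Stability requires ρ = λ/(cμ) < 1
ρ = 20.5/(6 × 11.9) = 20.5/71.40 = 0.2871
Since 0.2871 < 1, the system is STABLE.
The servers are busy 28.71% of the time.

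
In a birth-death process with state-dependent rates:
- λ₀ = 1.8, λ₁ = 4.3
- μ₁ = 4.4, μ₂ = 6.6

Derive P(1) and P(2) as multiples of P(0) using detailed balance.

Balance equations:
State 0: λ₀P₀ = μ₁P₁ → P₁ = (λ₀/μ₁)P₀ = (1.8/4.4)P₀ = 0.4091P₀
State 1: P₂ = (λ₀λ₁)/(μ₁μ₂)P₀ = (1.8×4.3)/(4.4×6.6)P₀ = 0.2665P₀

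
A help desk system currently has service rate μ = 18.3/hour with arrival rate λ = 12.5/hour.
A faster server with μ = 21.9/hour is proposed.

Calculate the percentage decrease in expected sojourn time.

System 1: ρ₁ = 12.5/18.3 = 0.6831, W₁ = 1/(18.3-12.5) = 0.17241
System 2: ρ₂ = 12.5/21.9 = 0.5708, W₂ = 1/(21.9-12.5) = 0.10638
Improvement: (W₁-W₂)/W₁ = (0.17241-0.10638)/0.17241 = 38.30%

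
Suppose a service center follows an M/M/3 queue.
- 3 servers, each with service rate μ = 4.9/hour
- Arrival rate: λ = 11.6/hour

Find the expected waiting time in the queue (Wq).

Traffic intensity: ρ = λ/(cμ) = 11.6/(3×4.9) = 0.7891
Since ρ = 0.7891 < 1, system is stable.
Offered load a = λ/μ = cρ = 11.6/4.9 = 2.3673
P₀ = [ Σₙ₌₀^2 aⁿ/n! + a^3/(3!(1-ρ)) ]⁻¹
Σ = a^0/0! + a^1/1! + a^2/2! = 1.0000 + 2.3673 + 2.8022 = 6.1695
a^3/(3!(1-ρ)) = 13.2674/(6 × 0.210884) = 10.4855
P₀ = 1/(6.1695 + 10.4855) = 0.06004
Lq = P₀·a^3·ρ / (3!(1-ρ)²) = 0.06004 × 13.2674 × 0.7891 / (6 × 0.04447) = 2.3558
Wq = Lq/λ = 2.3558/11.6 = 0.2031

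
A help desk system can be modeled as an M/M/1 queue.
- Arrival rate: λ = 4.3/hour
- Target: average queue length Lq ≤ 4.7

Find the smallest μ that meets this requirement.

For M/M/1: Lq = λ²/(μ(μ-λ))
Need Lq ≤ 4.7, i.e. μ(μ-λ) ≥ λ²/4.7
μ² - 4.3μ - 18.49/4.7 ≥ 0  →  μ² - 4.3μ - 3.934043 ≥ 0
Quadratic formula (positive root): μ = [λ + √(λ² + 4×3.934043)]/2
Discriminant: 18.49 + 4×3.934043 = 34.22617, √34.22617 = 5.85031
μ ≥ (4.3 + 5.85031)/2 = 5.0752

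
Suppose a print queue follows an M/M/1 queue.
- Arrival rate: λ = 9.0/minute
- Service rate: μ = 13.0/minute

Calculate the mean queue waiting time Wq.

First, compute utilization: ρ = λ/μ = 9.0/13.0 = 0.6923
For M/M/1: Wq = λ/(μ(μ-λ))
Wq = 9.0/(13.0 × (13.0-9.0))
Wq = 9.0/(13.0 × 4.00)
Wq = 0.1731 minutes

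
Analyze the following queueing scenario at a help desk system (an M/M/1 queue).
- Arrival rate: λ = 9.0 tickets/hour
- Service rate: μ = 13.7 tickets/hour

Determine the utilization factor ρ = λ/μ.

Server utilization: ρ = λ/μ
ρ = 9.0/13.7 = 0.6569
The server is busy 65.69% of the time.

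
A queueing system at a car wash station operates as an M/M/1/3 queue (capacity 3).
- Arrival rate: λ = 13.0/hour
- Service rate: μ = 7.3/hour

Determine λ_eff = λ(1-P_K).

ρ = λ/μ = 13.0/7.3 = 1.7808
P₀ = (1-ρ)/(1-ρ^(K+1)) = (1-1.7808)/(1-1.7808^4) = -0.7808/-9.0568 = 0.08621
P_K = P₀×ρ^K = 0.08621 × 1.7808^3 = 0.08621 × 5.6474 = 0.4869
λ_eff = λ(1-P_K) = 13.0 × (1 - 0.48687) = 13.0 × 0.51313 = 6.6707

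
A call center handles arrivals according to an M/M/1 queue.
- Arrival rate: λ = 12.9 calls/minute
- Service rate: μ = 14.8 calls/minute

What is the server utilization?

Server utilization: ρ = λ/μ
ρ = 12.9/14.8 = 0.8716
The server is busy 87.16% of the time.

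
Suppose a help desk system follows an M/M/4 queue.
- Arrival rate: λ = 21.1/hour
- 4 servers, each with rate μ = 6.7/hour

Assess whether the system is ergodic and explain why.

Stability requires ρ = λ/(cμ) < 1
ρ = 21.1/(4 × 6.7) = 21.1/26.80 = 0.7873
Since 0.7873 < 1, the system is STABLE.
The servers are busy 78.73% of the time.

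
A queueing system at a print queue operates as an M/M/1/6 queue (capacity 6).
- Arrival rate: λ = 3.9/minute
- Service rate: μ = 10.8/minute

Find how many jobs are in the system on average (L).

ρ = λ/μ = 3.9/10.8 = 0.3611
P₀ = (1-ρ)/(1-ρ^(K+1)) = (1-0.3611)/(1-0.3611^7) = 0.6389/0.9992 = 0.6394
P_K = P₀×ρ^K = 0.6394 × 0.3611^6 = 0.6394 × 0.002217 = 0.001418
L = ρ[1 - (K+1)ρ^K + Kρ^(K+1)] / [(1-ρ)(1-ρ^(K+1))]
L = 0.3611 × (1 - 7×0.002217 + 6×0.0008006) / ((1 - 0.3611) × (1 - 0.0008006)) = 0.5596 jobs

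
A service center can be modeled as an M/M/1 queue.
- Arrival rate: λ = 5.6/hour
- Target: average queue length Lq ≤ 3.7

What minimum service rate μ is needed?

For M/M/1: Lq = λ²/(μ(μ-λ))
Need Lq ≤ 3.7, i.e. μ(μ-λ) ≥ λ²/3.7
μ² - 5.6μ - 31.36/3.7 ≥ 0  →  μ² - 5.6μ - 8.47568 ≥ 0
Quadratic formula (positive root): μ = [λ + √(λ² + 4×8.47568)]/2
Discriminant: 31.36 + 4×8.47568 = 65.2627, √65.2627 = 8.07853
μ ≥ (5.6 + 8.07853)/2 = 6.8393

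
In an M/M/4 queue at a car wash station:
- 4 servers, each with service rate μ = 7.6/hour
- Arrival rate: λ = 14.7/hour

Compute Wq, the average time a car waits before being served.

Traffic intensity: ρ = λ/(cμ) = 14.7/(4×7.6) = 0.4836
Since ρ = 0.4836 < 1, system is stable.
Offered load a = λ/μ = cρ = 14.7/7.6 = 1.9342
P₀ = [ Σₙ₌₀^3 aⁿ/n! + a^4/(4!(1-ρ)) ]⁻¹
Σ = a^0/0! + a^1/1! + a^2/2! + a^3/3! = 1.0000 + 1.9342 + 1.8706 + 1.2060 = 6.0108
a^4/(4!(1-ρ)) = 13.9964/(24 × 0.51645) = 1.1292
P₀ = 1/(6.0108 + 1.1292) = 0.1401
Lq = P₀·a^4·ρ / (4!(1-ρ)²) = 0.14006 × 13.9964 × 0.48355 / (24 × 0.26672) = 0.1481
Wq = Lq/λ = 0.1481/14.7 = 0.01007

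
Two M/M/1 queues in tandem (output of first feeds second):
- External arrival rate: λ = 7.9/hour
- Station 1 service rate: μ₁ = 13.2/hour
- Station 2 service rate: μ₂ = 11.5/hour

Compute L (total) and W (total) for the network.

By Jackson's theorem, each station behaves as independent M/M/1.
Station 1: ρ₁ = 7.9/13.2 = 0.5985, L₁ = ρ₁/(1-ρ₁) = λ/(μ₁-λ) = 7.9/5.30 = 1.4906
Station 2: ρ₂ = 7.9/11.5 = 0.6870, L₂ = ρ₂/(1-ρ₂) = λ/(μ₂-λ) = 7.9/3.60 = 2.1944
Total: L = L₁ + L₂ = 1.4906 + 2.1944 = 3.6850
W = L/λ = 3.6850/7.9 = 0.4665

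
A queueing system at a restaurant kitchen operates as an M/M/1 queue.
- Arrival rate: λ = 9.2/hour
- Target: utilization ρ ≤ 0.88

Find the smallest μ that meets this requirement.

ρ = λ/μ, so μ = λ/ρ
μ ≥ 9.2/0.88 = 10.4545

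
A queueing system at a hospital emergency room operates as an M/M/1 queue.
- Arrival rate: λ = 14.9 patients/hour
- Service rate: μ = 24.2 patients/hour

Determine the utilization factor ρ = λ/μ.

Server utilization: ρ = λ/μ
ρ = 14.9/24.2 = 0.6157
The server is busy 61.57% of the time.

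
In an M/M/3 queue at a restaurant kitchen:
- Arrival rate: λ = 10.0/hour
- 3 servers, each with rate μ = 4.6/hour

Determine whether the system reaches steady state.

Stability requires ρ = λ/(cμ) < 1
ρ = 10.0/(3 × 4.6) = 10.0/13.80 = 0.7246
Since 0.7246 < 1, the system is STABLE.
The servers are busy 72.46% of the time.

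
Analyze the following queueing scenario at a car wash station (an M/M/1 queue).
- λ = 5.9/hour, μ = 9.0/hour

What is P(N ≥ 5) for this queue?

ρ = λ/μ = 5.9/9.0 = 0.6556
P(N ≥ n) = ρⁿ
P(N ≥ 5) = 0.6556^5
P(N ≥ 5) = 0.1211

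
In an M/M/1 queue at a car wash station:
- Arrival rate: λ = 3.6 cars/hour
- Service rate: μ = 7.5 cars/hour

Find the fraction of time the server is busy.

Server utilization: ρ = λ/μ
ρ = 3.6/7.5 = 0.4800
The server is busy 48.00% of the time.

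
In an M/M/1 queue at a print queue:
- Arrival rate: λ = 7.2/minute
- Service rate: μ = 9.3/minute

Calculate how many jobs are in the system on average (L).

ρ = λ/μ = 7.2/9.3 = 0.7742
For M/M/1: L = λ/(μ-λ)
L = 7.2/(9.3-7.2) = 7.2/2.10
L = 3.4286 jobs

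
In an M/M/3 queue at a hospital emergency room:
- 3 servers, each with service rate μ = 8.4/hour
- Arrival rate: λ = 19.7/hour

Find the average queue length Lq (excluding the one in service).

Traffic intensity: ρ = λ/(cμ) = 19.7/(3×8.4) = 0.7817
Since ρ = 0.7817 < 1, system is stable.
Offered load a = λ/μ = cρ = 19.7/8.4 = 2.3452
P₀ = [ Σₙ₌₀^2 aⁿ/n! + a^3/(3!(1-ρ)) ]⁻¹
Σ = a^0/0! + a^1/1! + a^2/2! = 1.0000 + 2.3452 + 2.7501 = 6.0953
a^3/(3!(1-ρ)) = 12.89914/(6 × 0.2182540) = 9.8503
P₀ = 1/(6.0953 + 9.8503) = 0.06271
Lq = P₀·a^3·ρ / (3!(1-ρ)²) = 0.06271 × 12.8991 × 0.7817 / (6 × 0.04763) = 2.2126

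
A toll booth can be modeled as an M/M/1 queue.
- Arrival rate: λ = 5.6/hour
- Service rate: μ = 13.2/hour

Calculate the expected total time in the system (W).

First, compute utilization: ρ = λ/μ = 5.6/13.2 = 0.4242
For M/M/1: W = 1/(μ-λ)
W = 1/(13.2-5.6) = 1/7.60
W = 0.1316 hours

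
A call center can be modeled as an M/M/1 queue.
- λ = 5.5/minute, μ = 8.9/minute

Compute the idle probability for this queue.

ρ = λ/μ = 5.5/8.9 = 0.6180
P(0) = 1 - ρ = 1 - 0.6180 = 0.3820
The server is idle 38.20% of the time.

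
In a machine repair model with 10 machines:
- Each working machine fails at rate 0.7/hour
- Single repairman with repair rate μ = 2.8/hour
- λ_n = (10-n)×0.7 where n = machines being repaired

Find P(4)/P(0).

P(4)/P(0) = ∏_{i=0}^{4-1} λ_i/μ_{i+1}
= (10-0)×0.7/2.8 × (10-1)×0.7/2.8 × (10-2)×0.7/2.8 × (10-3)×0.7/2.8
= 19.6875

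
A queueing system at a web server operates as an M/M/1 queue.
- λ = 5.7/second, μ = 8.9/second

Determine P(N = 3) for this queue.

ρ = λ/μ = 5.7/8.9 = 0.64045
P(n) = (1-ρ)ρⁿ
P(3) = (1-0.64045) × 0.64045^3
P(3) = 0.35955 × 0.26270
P(3) = 0.09445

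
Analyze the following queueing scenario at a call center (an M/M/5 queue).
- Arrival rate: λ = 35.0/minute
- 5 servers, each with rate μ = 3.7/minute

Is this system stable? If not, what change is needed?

Stability requires ρ = λ/(cμ) < 1
ρ = 35.0/(5 × 3.7) = 35.0/18.50 = 1.8919
Since 1.8919 ≥ 1, the system is UNSTABLE.
Need c > λ/μ = 35.0/3.7 = 9.46.
Minimum servers needed: c = 10.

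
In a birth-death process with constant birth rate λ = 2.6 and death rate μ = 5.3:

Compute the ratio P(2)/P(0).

For constant rates: P(n)/P(0) = (λ/μ)^n
P(2)/P(0) = (2.6/5.3)^2 = 0.4906^2 = 0.2407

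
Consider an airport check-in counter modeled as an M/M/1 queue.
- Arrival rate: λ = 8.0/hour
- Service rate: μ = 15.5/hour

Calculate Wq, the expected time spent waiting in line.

First, compute utilization: ρ = λ/μ = 8.0/15.5 = 0.5161
For M/M/1: Wq = λ/(μ(μ-λ))
Wq = 8.0/(15.5 × (15.5-8.0))
Wq = 8.0/(15.5 × 7.50)
Wq = 0.06882 hours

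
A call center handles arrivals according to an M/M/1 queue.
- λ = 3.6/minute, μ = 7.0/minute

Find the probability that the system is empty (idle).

ρ = λ/μ = 3.6/7.0 = 0.5143
P(0) = 1 - ρ = 1 - 0.5143 = 0.4857
The server is idle 48.57% of the time.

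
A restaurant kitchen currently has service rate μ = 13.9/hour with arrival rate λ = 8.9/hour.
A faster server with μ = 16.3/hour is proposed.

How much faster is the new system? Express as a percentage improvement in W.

System 1: ρ₁ = 8.9/13.9 = 0.6403, W₁ = 1/(13.9-8.9) = 0.20000
System 2: ρ₂ = 8.9/16.3 = 0.5460, W₂ = 1/(16.3-8.9) = 0.13514
Improvement: (W₁-W₂)/W₁ = (0.20000-0.13514)/0.20000 = 32.43%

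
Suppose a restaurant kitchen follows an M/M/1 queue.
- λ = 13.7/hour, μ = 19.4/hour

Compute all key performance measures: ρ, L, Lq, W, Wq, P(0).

Step 1: ρ = λ/μ = 13.7/19.4 = 0.7062
Step 2: L = λ/(μ-λ) = 13.7/5.70 = 2.4035
Step 3: Lq = λ²/(μ(μ-λ)) = 187.69/(19.4×5.70) = 1.6973
Step 4: W = 1/(μ-λ) = 1/5.70 = 0.17544
Step 5: Wq = λ/(μ(μ-λ)) = 13.7/(19.4×5.70) = 0.1239
Step 6: P(0) = 1-ρ = 0.2938
Verify: L = λW = 13.7×0.17544 = 2.4035 ✔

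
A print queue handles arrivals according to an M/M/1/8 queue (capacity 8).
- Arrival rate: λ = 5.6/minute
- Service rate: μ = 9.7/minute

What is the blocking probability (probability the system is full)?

ρ = λ/μ = 5.6/9.7 = 0.5773196
P₀ = (1-ρ)/(1-ρ^(K+1)) = (1-0.5773196)/(1-0.5773196^9) = 0.4227/0.9929 = 0.4257
P_K = P₀×ρ^K = 0.4257 × 0.5773196^8 = 0.4257 × 0.01234 = 0.005253
Blocking probability = 0.53%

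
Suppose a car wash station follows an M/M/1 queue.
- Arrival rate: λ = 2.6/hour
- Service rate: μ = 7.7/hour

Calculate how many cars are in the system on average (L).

ρ = λ/μ = 2.6/7.7 = 0.3377
For M/M/1: L = λ/(μ-λ)
L = 2.6/(7.7-2.6) = 2.6/5.10
L = 0.5098 cars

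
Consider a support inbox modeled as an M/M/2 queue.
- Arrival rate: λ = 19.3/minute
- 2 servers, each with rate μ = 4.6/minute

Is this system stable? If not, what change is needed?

Stability requires ρ = λ/(cμ) < 1
ρ = 19.3/(2 × 4.6) = 19.3/9.20 = 2.0978
Since 2.0978 ≥ 1, the system is UNSTABLE.
Need c > λ/μ = 19.3/4.6 = 4.20.
Minimum servers needed: c = 5.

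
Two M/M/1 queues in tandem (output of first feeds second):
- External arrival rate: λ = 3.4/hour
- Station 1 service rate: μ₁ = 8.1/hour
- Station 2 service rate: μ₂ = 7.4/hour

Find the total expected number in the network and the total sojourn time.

By Jackson's theorem, each station behaves as independent M/M/1.
Station 1: ρ₁ = 3.4/8.1 = 0.4198, L₁ = ρ₁/(1-ρ₁) = λ/(μ₁-λ) = 3.4/4.70 = 0.7234
Station 2: ρ₂ = 3.4/7.4 = 0.4595, L₂ = ρ₂/(1-ρ₂) = λ/(μ₂-λ) = 3.4/4.00 = 0.8500
Total: L = L₁ + L₂ = 0.7234 + 0.8500 = 1.5734
W = L/λ = 1.5734/3.4 = 0.4628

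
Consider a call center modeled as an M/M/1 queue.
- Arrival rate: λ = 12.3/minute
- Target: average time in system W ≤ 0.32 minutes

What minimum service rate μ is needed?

For M/M/1: W = 1/(μ-λ)
Need W ≤ 0.32, so 1/(μ-λ) ≤ 0.32
μ - λ ≥ 1/0.32 = 3.1250
μ ≥ 12.3 + 3.1250 = 15.4250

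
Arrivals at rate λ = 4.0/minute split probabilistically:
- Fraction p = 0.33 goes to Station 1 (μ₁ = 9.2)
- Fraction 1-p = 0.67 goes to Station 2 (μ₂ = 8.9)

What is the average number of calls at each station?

Effective rates: λ₁ = 4.0×0.33 = 1.32, λ₂ = 4.0×0.67 = 2.68
Station 1: ρ₁ = 1.32/9.2 = 0.1435, L₁ = ρ₁/(1-ρ₁) = 0.1435/(1-0.1435) = 0.1675
Station 2: ρ₂ = 2.68/8.9 = 0.30112, L₂ = ρ₂/(1-ρ₂) = 0.30112/(1-0.30112) = 0.4309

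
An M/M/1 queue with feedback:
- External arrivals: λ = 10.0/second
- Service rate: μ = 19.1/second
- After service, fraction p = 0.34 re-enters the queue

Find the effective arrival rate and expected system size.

Effective arrival rate: λ_eff = λ/(1-p) = 10.0/(1-0.34) = 10.0/0.66 = 15.15152
ρ = λ_eff/μ = 15.15152/19.1 = 0.793273
L = ρ/(1-ρ) = 0.793273/(1-0.793273) = 3.8373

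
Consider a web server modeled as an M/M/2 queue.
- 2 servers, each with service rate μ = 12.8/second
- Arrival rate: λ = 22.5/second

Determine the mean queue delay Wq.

Traffic intensity: ρ = λ/(cμ) = 22.5/(2×12.8) = 0.8789
Since ρ = 0.8789 < 1, system is stable.
Offered load a = λ/μ = cρ = 22.5/12.8 = 1.7578
P₀ = [ Σₙ₌₀^1 aⁿ/n! + a^2/(2!(1-ρ)) ]⁻¹
Σ = a^0/0! + a^1/1! = 1.0000 + 1.7578 = 2.7578
a^2/(2!(1-ρ)) = 3.08990/(2 × 0.121094) = 12.7583
P₀ = 1/(2.7578 + 12.7583) = 0.06445
Lq = P₀·a^2·ρ / (2!(1-ρ)²) = 0.0644491 × 3.08990 × 0.878906 / (2 × 0.0146637) = 5.9680
Wq = Lq/λ = 5.9680/22.5 = 0.2652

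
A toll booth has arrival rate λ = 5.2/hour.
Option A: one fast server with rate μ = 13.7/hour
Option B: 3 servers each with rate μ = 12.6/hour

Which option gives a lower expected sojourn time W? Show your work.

Option A: single server μ = 13.7 (M/M/1)
  ρ_A = 5.2/13.7 = 0.3796
  W_A = 1/(μ-λ) = 1/(13.7-5.2) = 1/8.50 = 0.1176

Option B: 3 servers μ = 12.6 (M/M/3)
  ρ_B = λ/(cμ) = 5.2/(3×12.6) = 0.1376
  Offered load a = λ/μ = cρ = 5.2/12.6 = 0.4127
  P₀ = [ Σₙ₌₀^2 aⁿ/n! + a^3/(3!(1-ρ)) ]⁻¹
  Σ = a^0/0! + a^1/1! + a^2/2! = 1.0000 + 0.4127 + 0.08516 = 1.4979
  a^3/(3!(1-ρ)) = 0.07029/(6 × 0.8624) = 0.01358
  P₀ = 1/(1.4979 + 0.01358) = 0.6616
  Lq = P₀·a^3·ρ / (3!(1-ρ)²) = 0.6616 × 0.07029 × 0.1376 / (6 × 0.7438) = 0.001434
  Wq_B = Lq/λ = 0.00143356/5.2 = 0.00027568
  W_B = Wq_B + 1/μ = 0.00027568 + 0.079365 = 0.07964

Since W_B = 0.07964 < W_A = 0.1176, Option B (multiple servers) has the shorter time in system.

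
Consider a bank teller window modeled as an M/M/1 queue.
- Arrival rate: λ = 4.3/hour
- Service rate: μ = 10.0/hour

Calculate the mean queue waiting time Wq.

First, compute utilization: ρ = λ/μ = 4.3/10.0 = 0.4300
For M/M/1: Wq = λ/(μ(μ-λ))
Wq = 4.3/(10.0 × (10.0-4.3))
Wq = 4.3/(10.0 × 5.70)
Wq = 0.07544 hours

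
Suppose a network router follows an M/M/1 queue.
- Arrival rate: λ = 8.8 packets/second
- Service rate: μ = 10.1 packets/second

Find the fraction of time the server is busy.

Server utilization: ρ = λ/μ
ρ = 8.8/10.1 = 0.8713
The server is busy 87.13% of the time.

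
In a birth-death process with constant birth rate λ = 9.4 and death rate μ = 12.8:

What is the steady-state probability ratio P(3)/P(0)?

For constant rates: P(n)/P(0) = (λ/μ)^n
P(3)/P(0) = (9.4/12.8)^3 = 0.7344^3 = 0.3961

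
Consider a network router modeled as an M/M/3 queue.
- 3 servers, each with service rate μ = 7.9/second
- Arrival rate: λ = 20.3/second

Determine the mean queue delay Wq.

Traffic intensity: ρ = λ/(cμ) = 20.3/(3×7.9) = 0.8565
Since ρ = 0.8565 < 1, system is stable.
Offered load a = λ/μ = cρ = 20.3/7.9 = 2.5696
P₀ = [ Σₙ₌₀^2 aⁿ/n! + a^3/(3!(1-ρ)) ]⁻¹
Σ = a^0/0! + a^1/1! + a^2/2! = 1.0000 + 2.5696 + 3.3015 = 6.8711
a^3/(3!(1-ρ)) = 16.96707/(6 × 0.1434599) = 19.7117
P₀ = 1/(6.8711 + 19.7117) = 0.03762
Lq = P₀·a^3·ρ / (3!(1-ρ)²) = 0.0376183 × 16.9671 × 0.856540 / (6 × 0.0205807) = 4.4273
Wq = Lq/λ = 4.4273/20.3 = 0.2181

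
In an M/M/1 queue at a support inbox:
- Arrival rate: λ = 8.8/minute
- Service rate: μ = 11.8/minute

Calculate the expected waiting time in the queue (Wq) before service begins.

First, compute utilization: ρ = λ/μ = 8.8/11.8 = 0.7458
For M/M/1: Wq = λ/(μ(μ-λ))
Wq = 8.8/(11.8 × (11.8-8.8))
Wq = 8.8/(11.8 × 3.00)
Wq = 0.2486 minutes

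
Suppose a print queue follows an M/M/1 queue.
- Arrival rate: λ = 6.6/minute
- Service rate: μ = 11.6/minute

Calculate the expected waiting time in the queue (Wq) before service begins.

First, compute utilization: ρ = λ/μ = 6.6/11.6 = 0.5690
For M/M/1: Wq = λ/(μ(μ-λ))
Wq = 6.6/(11.6 × (11.6-6.6))
Wq = 6.6/(11.6 × 5.00)
Wq = 0.1138 minutes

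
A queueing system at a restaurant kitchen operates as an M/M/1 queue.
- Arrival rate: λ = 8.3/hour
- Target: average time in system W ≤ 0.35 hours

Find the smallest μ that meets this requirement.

For M/M/1: W = 1/(μ-λ)
Need W ≤ 0.35, so 1/(μ-λ) ≤ 0.35
μ - λ ≥ 1/0.35 = 2.8571
μ ≥ 8.3 + 2.8571 = 11.1571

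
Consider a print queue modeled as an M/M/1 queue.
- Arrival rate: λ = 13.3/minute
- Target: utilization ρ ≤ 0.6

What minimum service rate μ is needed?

ρ = λ/μ, so μ = λ/ρ
μ ≥ 13.3/0.6 = 22.1667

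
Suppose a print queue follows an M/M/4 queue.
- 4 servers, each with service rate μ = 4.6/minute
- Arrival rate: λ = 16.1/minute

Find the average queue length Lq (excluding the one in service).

Traffic intensity: ρ = λ/(cμ) = 16.1/(4×4.6) = 0.8750
Since ρ = 0.8750 < 1, system is stable.
Offered load a = λ/μ = cρ = 16.1/4.6 = 3.5000
P₀ = [ Σₙ₌₀^3 aⁿ/n! + a^4/(4!(1-ρ)) ]⁻¹
Σ = a^0/0! + a^1/1! + a^2/2! + a^3/3! = 1.0000 + 3.5000 + 6.1250 + 7.1458 = 17.7708
a^4/(4!(1-ρ)) = 150.0625/(24 × 0.1250) = 50.0208
P₀ = 1/(17.7708 + 50.0208) = 0.01475
Lq = P₀·a^4·ρ / (4!(1-ρ)²) = 0.014751 × 150.0625 × 0.87500 / (24 × 0.015625) = 5.1650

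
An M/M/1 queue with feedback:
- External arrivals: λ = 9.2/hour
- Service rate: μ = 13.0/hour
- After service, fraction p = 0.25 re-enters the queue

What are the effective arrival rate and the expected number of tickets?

Effective arrival rate: λ_eff = λ/(1-p) = 9.2/(1-0.25) = 9.2/0.75 = 12.2666667
ρ = λ_eff/μ = 12.2666667/13.0 = 0.9435897
L = ρ/(1-ρ) = 0.9435897/(1-0.9435897) = 16.7273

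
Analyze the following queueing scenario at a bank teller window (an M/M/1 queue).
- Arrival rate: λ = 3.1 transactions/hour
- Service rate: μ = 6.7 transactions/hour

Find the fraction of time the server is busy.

Server utilization: ρ = λ/μ
ρ = 3.1/6.7 = 0.4627
The server is busy 46.27% of the time.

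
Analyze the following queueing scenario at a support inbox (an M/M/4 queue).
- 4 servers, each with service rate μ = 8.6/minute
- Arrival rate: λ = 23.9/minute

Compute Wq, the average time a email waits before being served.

Traffic intensity: ρ = λ/(cμ) = 23.9/(4×8.6) = 0.6948
Since ρ = 0.6948 < 1, system is stable.
Offered load a = λ/μ = cρ = 23.9/8.6 = 2.7791
P₀ = [ Σₙ₌₀^3 aⁿ/n! + a^4/(4!(1-ρ)) ]⁻¹
Σ = a^0/0! + a^1/1! + a^2/2! + a^3/3! = 1.0000 + 2.7791 + 3.8616 + 3.5772 = 11.2179
a^4/(4!(1-ρ)) = 59.6483/(24 × 0.30523) = 8.1425
P₀ = 1/(11.2179 + 8.1425) = 0.05165
Lq = P₀·a^4·ρ / (4!(1-ρ)²) = 0.05165 × 59.6483 × 0.6948 / (24 × 0.09317) = 0.9573
Wq = Lq/λ = 0.9573/23.9 = 0.04005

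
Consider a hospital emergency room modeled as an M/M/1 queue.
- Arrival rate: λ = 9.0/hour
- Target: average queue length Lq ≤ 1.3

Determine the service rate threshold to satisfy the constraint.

For M/M/1: Lq = λ²/(μ(μ-λ))
Need Lq ≤ 1.3, i.e. μ(μ-λ) ≥ λ²/1.3
μ² - 9.0μ - 81.00/1.3 ≥ 0  →  μ² - 9.0μ - 62.3077 ≥ 0
Quadratic formula (positive root): μ = [λ + √(λ² + 4×62.3077)]/2
Discriminant: 81.00 + 4×62.3077 = 330.2308, √330.2308 = 18.1723
μ ≥ (9.0 + 18.1723)/2 = 13.5861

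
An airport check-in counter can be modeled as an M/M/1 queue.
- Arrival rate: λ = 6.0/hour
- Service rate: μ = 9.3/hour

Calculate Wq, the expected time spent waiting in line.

First, compute utilization: ρ = λ/μ = 6.0/9.3 = 0.6452
For M/M/1: Wq = λ/(μ(μ-λ))
Wq = 6.0/(9.3 × (9.3-6.0))
Wq = 6.0/(9.3 × 3.30)
Wq = 0.1955 hours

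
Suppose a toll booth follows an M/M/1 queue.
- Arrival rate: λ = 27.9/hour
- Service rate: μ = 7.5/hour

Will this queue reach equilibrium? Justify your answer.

Stability requires ρ = λ/(cμ) < 1
ρ = 27.9/(1 × 7.5) = 27.9/7.50 = 3.7200
Since 3.7200 ≥ 1, the system is UNSTABLE.
Queue grows without bound. Need μ > λ = 27.9.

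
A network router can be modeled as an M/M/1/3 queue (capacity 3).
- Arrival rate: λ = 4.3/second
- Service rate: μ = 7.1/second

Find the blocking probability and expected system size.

ρ = λ/μ = 4.3/7.1 = 0.6056
P₀ = (1-ρ)/(1-ρ^(K+1)) = (1-0.6056)/(1-0.6056^4) = 0.3944/0.8655 = 0.4557
P_K = P₀×ρ^K = 0.4557 × 0.6056^3 = 0.4557 × 0.2221 = 0.1012
Blocking probability P_3 = 0.1012 (10.12%)
L = ρ[1 - (K+1)ρ^K + Kρ^(K+1)] / [(1-ρ)(1-ρ^(K+1))]
L = 0.6056 × (1 - 4×0.22210 + 3×0.13451) / ((1 - 0.6056) × (1 - 0.13451)) = 0.9139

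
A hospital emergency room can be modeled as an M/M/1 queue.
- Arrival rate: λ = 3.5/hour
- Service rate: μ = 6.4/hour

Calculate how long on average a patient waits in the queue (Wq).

First, compute utilization: ρ = λ/μ = 3.5/6.4 = 0.5469
For M/M/1: Wq = λ/(μ(μ-λ))
Wq = 3.5/(6.4 × (6.4-3.5))
Wq = 3.5/(6.4 × 2.90)
Wq = 0.1886 hours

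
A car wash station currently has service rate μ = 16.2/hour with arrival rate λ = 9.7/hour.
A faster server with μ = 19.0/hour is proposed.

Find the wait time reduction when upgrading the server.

System 1: ρ₁ = 9.7/16.2 = 0.5988, W₁ = 1/(16.2-9.7) = 0.15385
System 2: ρ₂ = 9.7/19.0 = 0.5105, W₂ = 1/(19.0-9.7) = 0.10753
Improvement: (W₁-W₂)/W₁ = (0.15385-0.10753)/0.15385 = 30.11%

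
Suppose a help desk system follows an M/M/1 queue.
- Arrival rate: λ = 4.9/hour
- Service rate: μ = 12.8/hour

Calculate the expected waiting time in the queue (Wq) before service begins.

First, compute utilization: ρ = λ/μ = 4.9/12.8 = 0.3828
For M/M/1: Wq = λ/(μ(μ-λ))
Wq = 4.9/(12.8 × (12.8-4.9))
Wq = 4.9/(12.8 × 7.90)
Wq = 0.04846 hours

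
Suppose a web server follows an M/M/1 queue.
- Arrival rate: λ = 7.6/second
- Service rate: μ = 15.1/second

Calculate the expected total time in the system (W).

First, compute utilization: ρ = λ/μ = 7.6/15.1 = 0.5033
For M/M/1: W = 1/(μ-λ)
W = 1/(15.1-7.6) = 1/7.50
W = 0.1333 seconds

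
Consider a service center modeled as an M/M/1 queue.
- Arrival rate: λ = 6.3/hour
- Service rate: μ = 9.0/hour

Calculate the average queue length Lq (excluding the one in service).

ρ = λ/μ = 6.3/9.0 = 0.7000
For M/M/1: Lq = λ²/(μ(μ-λ))
Lq = 39.69/(9.0 × 2.70)
Lq = 1.6333 customers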